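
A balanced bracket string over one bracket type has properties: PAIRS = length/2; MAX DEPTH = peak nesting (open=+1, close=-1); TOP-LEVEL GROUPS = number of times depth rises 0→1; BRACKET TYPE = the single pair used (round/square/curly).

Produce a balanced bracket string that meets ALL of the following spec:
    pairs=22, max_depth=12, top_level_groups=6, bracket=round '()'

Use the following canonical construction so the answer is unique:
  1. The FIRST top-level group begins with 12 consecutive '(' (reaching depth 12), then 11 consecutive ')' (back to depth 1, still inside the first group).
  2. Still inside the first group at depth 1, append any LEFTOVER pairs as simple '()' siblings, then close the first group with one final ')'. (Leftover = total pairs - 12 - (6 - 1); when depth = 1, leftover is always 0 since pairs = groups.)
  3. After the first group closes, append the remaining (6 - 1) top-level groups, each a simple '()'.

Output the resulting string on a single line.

Answer: (((((((((((()))))))))))()()()()())()()()()()

Derivation:
Spec: pairs=22 depth=12 groups=6
Leftover pairs = 22 - 12 - (6-1) = 5
First group: deep chain of depth 12 + 5 sibling pairs
Remaining 5 groups: simple '()' each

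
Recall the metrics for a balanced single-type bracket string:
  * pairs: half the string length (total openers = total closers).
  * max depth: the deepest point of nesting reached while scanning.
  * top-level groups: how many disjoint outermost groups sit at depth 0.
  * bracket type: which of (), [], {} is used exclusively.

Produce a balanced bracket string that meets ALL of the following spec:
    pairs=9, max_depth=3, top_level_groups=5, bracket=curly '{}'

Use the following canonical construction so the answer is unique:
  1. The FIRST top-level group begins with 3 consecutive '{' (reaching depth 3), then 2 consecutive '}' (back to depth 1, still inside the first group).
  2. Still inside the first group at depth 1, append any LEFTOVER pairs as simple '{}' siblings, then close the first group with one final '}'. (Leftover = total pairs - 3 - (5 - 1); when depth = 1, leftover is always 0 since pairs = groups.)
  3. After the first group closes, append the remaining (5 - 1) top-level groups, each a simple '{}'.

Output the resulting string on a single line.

Answer: {{{}}{}{}}{}{}{}{}

Derivation:
Spec: pairs=9 depth=3 groups=5
Leftover pairs = 9 - 3 - (5-1) = 2
First group: deep chain of depth 3 + 2 sibling pairs
Remaining 4 groups: simple '{}' each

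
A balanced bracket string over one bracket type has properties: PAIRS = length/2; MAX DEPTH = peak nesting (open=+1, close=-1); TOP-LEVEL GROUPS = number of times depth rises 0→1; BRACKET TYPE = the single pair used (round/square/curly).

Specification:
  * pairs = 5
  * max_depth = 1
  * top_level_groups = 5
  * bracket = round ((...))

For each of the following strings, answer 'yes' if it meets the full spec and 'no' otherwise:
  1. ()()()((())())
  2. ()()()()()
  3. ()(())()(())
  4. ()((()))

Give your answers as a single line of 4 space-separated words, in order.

Answer: no yes no no

Derivation:
String 1 '()()()((())())': depth seq [1 0 1 0 1 0 1 2 3 2 1 2 1 0]
  -> pairs=7 depth=3 groups=4 -> no
String 2 '()()()()()': depth seq [1 0 1 0 1 0 1 0 1 0]
  -> pairs=5 depth=1 groups=5 -> yes
String 3 '()(())()(())': depth seq [1 0 1 2 1 0 1 0 1 2 1 0]
  -> pairs=6 depth=2 groups=4 -> no
String 4 '()((()))': depth seq [1 0 1 2 3 2 1 0]
  -> pairs=4 depth=3 groups=2 -> no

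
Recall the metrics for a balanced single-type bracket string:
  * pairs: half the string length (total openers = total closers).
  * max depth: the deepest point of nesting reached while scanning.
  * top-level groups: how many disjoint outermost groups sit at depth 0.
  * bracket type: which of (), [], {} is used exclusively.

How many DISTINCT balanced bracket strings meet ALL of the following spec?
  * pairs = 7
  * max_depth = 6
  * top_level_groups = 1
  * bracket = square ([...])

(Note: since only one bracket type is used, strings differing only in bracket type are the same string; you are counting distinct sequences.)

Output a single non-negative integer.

Spec: pairs=7 depth=6 groups=1
Count(depth <= 6) = 131
Count(depth <= 5) = 122
Count(depth == 6) = 131 - 122 = 9

Answer: 9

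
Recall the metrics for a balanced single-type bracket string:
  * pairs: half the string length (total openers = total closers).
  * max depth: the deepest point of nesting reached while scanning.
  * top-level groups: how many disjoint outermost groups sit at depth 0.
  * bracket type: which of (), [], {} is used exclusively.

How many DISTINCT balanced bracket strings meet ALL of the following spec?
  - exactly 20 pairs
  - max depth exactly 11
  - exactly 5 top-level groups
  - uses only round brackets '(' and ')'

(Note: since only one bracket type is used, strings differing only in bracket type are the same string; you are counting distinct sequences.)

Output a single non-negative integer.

Spec: pairs=20 depth=11 groups=5
Count(depth <= 11) = 463817035
Count(depth <= 10) = 463034440
Count(depth == 11) = 463817035 - 463034440 = 782595

Answer: 782595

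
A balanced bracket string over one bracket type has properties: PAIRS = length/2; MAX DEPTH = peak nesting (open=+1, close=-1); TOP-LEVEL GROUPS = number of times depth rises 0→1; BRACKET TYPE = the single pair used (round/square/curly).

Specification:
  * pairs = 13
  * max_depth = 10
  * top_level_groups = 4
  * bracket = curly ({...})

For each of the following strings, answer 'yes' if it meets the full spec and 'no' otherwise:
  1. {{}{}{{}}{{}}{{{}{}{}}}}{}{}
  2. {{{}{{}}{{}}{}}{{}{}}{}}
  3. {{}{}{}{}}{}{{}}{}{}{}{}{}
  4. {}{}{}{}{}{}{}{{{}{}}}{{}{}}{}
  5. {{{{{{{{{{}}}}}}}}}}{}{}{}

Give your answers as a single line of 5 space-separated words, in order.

Answer: no no no no yes

Derivation:
String 1 '{{}{}{{}}{{}}{{{}{}{}}}}{}{}': depth seq [1 2 1 2 1 2 3 2 1 2 3 2 1 2 3 4 3 4 3 4 3 2 1 0 1 0 1 0]
  -> pairs=14 depth=4 groups=3 -> no
String 2 '{{{}{{}}{{}}{}}{{}{}}{}}': depth seq [1 2 3 2 3 4 3 2 3 4 3 2 3 2 1 2 3 2 3 2 1 2 1 0]
  -> pairs=12 depth=4 groups=1 -> no
String 3 '{{}{}{}{}}{}{{}}{}{}{}{}{}': depth seq [1 2 1 2 1 2 1 2 1 0 1 0 1 2 1 0 1 0 1 0 1 0 1 0 1 0]
  -> pairs=13 depth=2 groups=8 -> no
String 4 '{}{}{}{}{}{}{}{{{}{}}}{{}{}}{}': depth seq [1 0 1 0 1 0 1 0 1 0 1 0 1 0 1 2 3 2 3 2 1 0 1 2 1 2 1 0 1 0]
  -> pairs=15 depth=3 groups=10 -> no
String 5 '{{{{{{{{{{}}}}}}}}}}{}{}{}': depth seq [1 2 3 4 5 6 7 8 9 10 9 8 7 6 5 4 3 2 1 0 1 0 1 0 1 0]
  -> pairs=13 depth=10 groups=4 -> yes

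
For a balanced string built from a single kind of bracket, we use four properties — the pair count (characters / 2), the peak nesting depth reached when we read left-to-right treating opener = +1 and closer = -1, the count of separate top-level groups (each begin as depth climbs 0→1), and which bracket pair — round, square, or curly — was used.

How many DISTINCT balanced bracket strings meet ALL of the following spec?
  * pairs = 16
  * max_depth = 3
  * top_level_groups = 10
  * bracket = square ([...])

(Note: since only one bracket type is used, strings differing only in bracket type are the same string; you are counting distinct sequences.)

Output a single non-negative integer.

Answer: 19645

Derivation:
Spec: pairs=16 depth=3 groups=10
Count(depth <= 3) = 24650
Count(depth <= 2) = 5005
Count(depth == 3) = 24650 - 5005 = 19645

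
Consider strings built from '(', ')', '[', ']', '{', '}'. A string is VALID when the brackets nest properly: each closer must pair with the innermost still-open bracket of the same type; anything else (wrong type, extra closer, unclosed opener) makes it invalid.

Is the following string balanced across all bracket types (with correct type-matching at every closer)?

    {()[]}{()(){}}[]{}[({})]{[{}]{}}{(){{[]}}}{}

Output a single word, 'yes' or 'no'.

Answer: yes

Derivation:
pos 0: push '{'; stack = {
pos 1: push '('; stack = {(
pos 2: ')' matches '('; pop; stack = {
pos 3: push '['; stack = {[
pos 4: ']' matches '['; pop; stack = {
pos 5: '}' matches '{'; pop; stack = (empty)
pos 6: push '{'; stack = {
pos 7: push '('; stack = {(
pos 8: ')' matches '('; pop; stack = {
pos 9: push '('; stack = {(
pos 10: ')' matches '('; pop; stack = {
pos 11: push '{'; stack = {{
pos 12: '}' matches '{'; pop; stack = {
pos 13: '}' matches '{'; pop; stack = (empty)
pos 14: push '['; stack = [
pos 15: ']' matches '['; pop; stack = (empty)
pos 16: push '{'; stack = {
pos 17: '}' matches '{'; pop; stack = (empty)
pos 18: push '['; stack = [
pos 19: push '('; stack = [(
pos 20: push '{'; stack = [({
pos 21: '}' matches '{'; pop; stack = [(
pos 22: ')' matches '('; pop; stack = [
pos 23: ']' matches '['; pop; stack = (empty)
pos 24: push '{'; stack = {
pos 25: push '['; stack = {[
pos 26: push '{'; stack = {[{
pos 27: '}' matches '{'; pop; stack = {[
pos 28: ']' matches '['; pop; stack = {
pos 29: push '{'; stack = {{
pos 30: '}' matches '{'; pop; stack = {
pos 31: '}' matches '{'; pop; stack = (empty)
pos 32: push '{'; stack = {
pos 33: push '('; stack = {(
pos 34: ')' matches '('; pop; stack = {
pos 35: push '{'; stack = {{
pos 36: push '{'; stack = {{{
pos 37: push '['; stack = {{{[
pos 38: ']' matches '['; pop; stack = {{{
pos 39: '}' matches '{'; pop; stack = {{
pos 40: '}' matches '{'; pop; stack = {
pos 41: '}' matches '{'; pop; stack = (empty)
pos 42: push '{'; stack = {
pos 43: '}' matches '{'; pop; stack = (empty)
end: stack empty → VALID
Verdict: properly nested → yes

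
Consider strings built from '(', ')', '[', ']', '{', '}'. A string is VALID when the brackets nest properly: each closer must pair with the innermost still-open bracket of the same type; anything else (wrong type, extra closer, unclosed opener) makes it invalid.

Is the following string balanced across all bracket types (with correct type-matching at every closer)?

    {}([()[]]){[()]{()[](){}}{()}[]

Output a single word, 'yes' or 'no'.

Answer: no

Derivation:
pos 0: push '{'; stack = {
pos 1: '}' matches '{'; pop; stack = (empty)
pos 2: push '('; stack = (
pos 3: push '['; stack = ([
pos 4: push '('; stack = ([(
pos 5: ')' matches '('; pop; stack = ([
pos 6: push '['; stack = ([[
pos 7: ']' matches '['; pop; stack = ([
pos 8: ']' matches '['; pop; stack = (
pos 9: ')' matches '('; pop; stack = (empty)
pos 10: push '{'; stack = {
pos 11: push '['; stack = {[
pos 12: push '('; stack = {[(
pos 13: ')' matches '('; pop; stack = {[
pos 14: ']' matches '['; pop; stack = {
pos 15: push '{'; stack = {{
pos 16: push '('; stack = {{(
pos 17: ')' matches '('; pop; stack = {{
pos 18: push '['; stack = {{[
pos 19: ']' matches '['; pop; stack = {{
pos 20: push '('; stack = {{(
pos 21: ')' matches '('; pop; stack = {{
pos 22: push '{'; stack = {{{
pos 23: '}' matches '{'; pop; stack = {{
pos 24: '}' matches '{'; pop; stack = {
pos 25: push '{'; stack = {{
pos 26: push '('; stack = {{(
pos 27: ')' matches '('; pop; stack = {{
pos 28: '}' matches '{'; pop; stack = {
pos 29: push '['; stack = {[
pos 30: ']' matches '['; pop; stack = {
end: stack still non-empty ({) → INVALID
Verdict: unclosed openers at end: { → no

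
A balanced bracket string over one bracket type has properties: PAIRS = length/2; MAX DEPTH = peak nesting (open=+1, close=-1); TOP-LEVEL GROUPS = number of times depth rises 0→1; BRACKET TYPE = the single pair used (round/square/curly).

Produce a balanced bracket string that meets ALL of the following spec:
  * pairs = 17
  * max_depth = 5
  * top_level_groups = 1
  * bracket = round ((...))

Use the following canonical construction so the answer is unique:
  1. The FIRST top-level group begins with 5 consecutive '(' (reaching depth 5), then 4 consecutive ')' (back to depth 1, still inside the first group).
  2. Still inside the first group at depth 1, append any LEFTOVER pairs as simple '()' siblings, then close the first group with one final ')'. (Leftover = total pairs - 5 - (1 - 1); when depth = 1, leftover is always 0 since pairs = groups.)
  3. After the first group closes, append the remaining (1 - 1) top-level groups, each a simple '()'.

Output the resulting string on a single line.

Answer: ((((())))()()()()()()()()()()()())

Derivation:
Spec: pairs=17 depth=5 groups=1
Leftover pairs = 17 - 5 - (1-1) = 12
First group: deep chain of depth 5 + 12 sibling pairs
Remaining 0 groups: simple '()' each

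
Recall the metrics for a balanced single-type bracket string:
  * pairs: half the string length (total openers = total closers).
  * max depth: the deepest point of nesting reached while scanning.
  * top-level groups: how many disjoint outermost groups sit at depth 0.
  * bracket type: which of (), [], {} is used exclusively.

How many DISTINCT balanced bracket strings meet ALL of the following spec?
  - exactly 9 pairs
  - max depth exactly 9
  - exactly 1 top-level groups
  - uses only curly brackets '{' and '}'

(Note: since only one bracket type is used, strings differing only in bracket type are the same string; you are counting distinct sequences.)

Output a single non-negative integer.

Spec: pairs=9 depth=9 groups=1
Count(depth <= 9) = 1430
Count(depth <= 8) = 1429
Count(depth == 9) = 1430 - 1429 = 1

Answer: 1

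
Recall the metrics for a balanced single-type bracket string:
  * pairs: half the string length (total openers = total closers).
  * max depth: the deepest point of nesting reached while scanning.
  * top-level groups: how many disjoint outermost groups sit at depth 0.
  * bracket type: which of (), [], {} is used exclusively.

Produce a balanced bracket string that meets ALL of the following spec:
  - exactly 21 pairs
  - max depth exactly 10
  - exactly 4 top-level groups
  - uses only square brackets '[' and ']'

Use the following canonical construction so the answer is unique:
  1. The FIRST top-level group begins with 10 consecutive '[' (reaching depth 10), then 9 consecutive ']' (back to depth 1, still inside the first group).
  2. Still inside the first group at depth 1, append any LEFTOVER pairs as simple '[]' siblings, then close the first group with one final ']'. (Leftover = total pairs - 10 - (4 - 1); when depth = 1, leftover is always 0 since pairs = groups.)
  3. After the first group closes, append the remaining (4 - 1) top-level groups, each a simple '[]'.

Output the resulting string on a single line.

Answer: [[[[[[[[[[]]]]]]]]][][][][][][][][]][][][]

Derivation:
Spec: pairs=21 depth=10 groups=4
Leftover pairs = 21 - 10 - (4-1) = 8
First group: deep chain of depth 10 + 8 sibling pairs
Remaining 3 groups: simple '[]' each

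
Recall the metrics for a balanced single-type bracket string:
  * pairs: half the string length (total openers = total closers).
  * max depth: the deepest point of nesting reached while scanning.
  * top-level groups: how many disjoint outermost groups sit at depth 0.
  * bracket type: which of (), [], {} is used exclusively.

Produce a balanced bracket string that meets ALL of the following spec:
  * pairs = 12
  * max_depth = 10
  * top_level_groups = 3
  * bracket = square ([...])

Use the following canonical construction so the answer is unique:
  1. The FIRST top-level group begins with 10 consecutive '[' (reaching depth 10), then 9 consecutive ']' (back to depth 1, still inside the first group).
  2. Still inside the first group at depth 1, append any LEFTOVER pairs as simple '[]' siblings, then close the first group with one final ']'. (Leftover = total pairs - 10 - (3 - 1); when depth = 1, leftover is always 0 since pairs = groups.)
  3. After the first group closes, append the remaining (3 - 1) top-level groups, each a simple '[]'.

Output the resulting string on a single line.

Spec: pairs=12 depth=10 groups=3
Leftover pairs = 12 - 10 - (3-1) = 0
First group: deep chain of depth 10 + 0 sibling pairs
Remaining 2 groups: simple '[]' each

Answer: [[[[[[[[[[]]]]]]]]]][][]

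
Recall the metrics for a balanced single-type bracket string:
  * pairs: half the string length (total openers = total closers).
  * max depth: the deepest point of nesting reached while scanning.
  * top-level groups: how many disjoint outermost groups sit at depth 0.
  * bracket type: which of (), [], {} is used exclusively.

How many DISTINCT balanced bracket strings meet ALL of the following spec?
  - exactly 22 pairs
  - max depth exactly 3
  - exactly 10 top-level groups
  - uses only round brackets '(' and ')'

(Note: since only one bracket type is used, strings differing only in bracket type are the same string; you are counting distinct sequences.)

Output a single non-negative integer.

Spec: pairs=22 depth=3 groups=10
Count(depth <= 3) = 31655820
Count(depth <= 2) = 293930
Count(depth == 3) = 31655820 - 293930 = 31361890

Answer: 31361890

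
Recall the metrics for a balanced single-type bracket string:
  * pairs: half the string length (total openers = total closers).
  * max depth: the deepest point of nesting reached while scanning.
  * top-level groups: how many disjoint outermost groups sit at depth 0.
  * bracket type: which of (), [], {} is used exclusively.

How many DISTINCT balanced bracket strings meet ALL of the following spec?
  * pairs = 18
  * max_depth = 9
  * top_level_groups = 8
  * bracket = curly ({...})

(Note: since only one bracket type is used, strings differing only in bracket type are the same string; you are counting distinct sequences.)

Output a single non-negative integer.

Answer: 2184

Derivation:
Spec: pairs=18 depth=9 groups=8
Count(depth <= 9) = 3749260
Count(depth <= 8) = 3747076
Count(depth == 9) = 3749260 - 3747076 = 2184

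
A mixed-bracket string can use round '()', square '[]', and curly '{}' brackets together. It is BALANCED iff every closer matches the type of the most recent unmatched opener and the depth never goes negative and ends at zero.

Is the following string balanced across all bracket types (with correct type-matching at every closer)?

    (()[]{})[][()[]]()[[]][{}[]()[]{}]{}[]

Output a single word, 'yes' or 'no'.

pos 0: push '('; stack = (
pos 1: push '('; stack = ((
pos 2: ')' matches '('; pop; stack = (
pos 3: push '['; stack = ([
pos 4: ']' matches '['; pop; stack = (
pos 5: push '{'; stack = ({
pos 6: '}' matches '{'; pop; stack = (
pos 7: ')' matches '('; pop; stack = (empty)
pos 8: push '['; stack = [
pos 9: ']' matches '['; pop; stack = (empty)
pos 10: push '['; stack = [
pos 11: push '('; stack = [(
pos 12: ')' matches '('; pop; stack = [
pos 13: push '['; stack = [[
pos 14: ']' matches '['; pop; stack = [
pos 15: ']' matches '['; pop; stack = (empty)
pos 16: push '('; stack = (
pos 17: ')' matches '('; pop; stack = (empty)
pos 18: push '['; stack = [
pos 19: push '['; stack = [[
pos 20: ']' matches '['; pop; stack = [
pos 21: ']' matches '['; pop; stack = (empty)
pos 22: push '['; stack = [
pos 23: push '{'; stack = [{
pos 24: '}' matches '{'; pop; stack = [
pos 25: push '['; stack = [[
pos 26: ']' matches '['; pop; stack = [
pos 27: push '('; stack = [(
pos 28: ')' matches '('; pop; stack = [
pos 29: push '['; stack = [[
pos 30: ']' matches '['; pop; stack = [
pos 31: push '{'; stack = [{
pos 32: '}' matches '{'; pop; stack = [
pos 33: ']' matches '['; pop; stack = (empty)
pos 34: push '{'; stack = {
pos 35: '}' matches '{'; pop; stack = (empty)
pos 36: push '['; stack = [
pos 37: ']' matches '['; pop; stack = (empty)
end: stack empty → VALID
Verdict: properly nested → yes

Answer: yes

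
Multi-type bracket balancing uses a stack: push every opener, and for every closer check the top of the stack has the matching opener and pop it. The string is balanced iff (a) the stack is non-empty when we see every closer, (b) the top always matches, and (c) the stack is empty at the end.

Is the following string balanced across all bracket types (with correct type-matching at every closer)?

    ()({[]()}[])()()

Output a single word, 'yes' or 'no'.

Answer: yes

Derivation:
pos 0: push '('; stack = (
pos 1: ')' matches '('; pop; stack = (empty)
pos 2: push '('; stack = (
pos 3: push '{'; stack = ({
pos 4: push '['; stack = ({[
pos 5: ']' matches '['; pop; stack = ({
pos 6: push '('; stack = ({(
pos 7: ')' matches '('; pop; stack = ({
pos 8: '}' matches '{'; pop; stack = (
pos 9: push '['; stack = ([
pos 10: ']' matches '['; pop; stack = (
pos 11: ')' matches '('; pop; stack = (empty)
pos 12: push '('; stack = (
pos 13: ')' matches '('; pop; stack = (empty)
pos 14: push '('; stack = (
pos 15: ')' matches '('; pop; stack = (empty)
end: stack empty → VALID
Verdict: properly nested → yes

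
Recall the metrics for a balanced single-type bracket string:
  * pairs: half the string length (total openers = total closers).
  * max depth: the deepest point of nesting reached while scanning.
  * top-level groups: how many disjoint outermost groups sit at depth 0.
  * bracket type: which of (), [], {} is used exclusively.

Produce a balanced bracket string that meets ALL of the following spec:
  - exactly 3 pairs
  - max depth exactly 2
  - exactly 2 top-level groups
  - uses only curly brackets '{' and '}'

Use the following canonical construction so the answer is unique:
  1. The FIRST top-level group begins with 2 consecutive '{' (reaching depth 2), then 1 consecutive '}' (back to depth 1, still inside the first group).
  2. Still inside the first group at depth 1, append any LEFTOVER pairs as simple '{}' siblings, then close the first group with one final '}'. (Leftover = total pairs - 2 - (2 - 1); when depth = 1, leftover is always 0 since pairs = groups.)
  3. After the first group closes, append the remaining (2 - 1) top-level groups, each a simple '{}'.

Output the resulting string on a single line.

Answer: {{}}{}

Derivation:
Spec: pairs=3 depth=2 groups=2
Leftover pairs = 3 - 2 - (2-1) = 0
First group: deep chain of depth 2 + 0 sibling pairs
Remaining 1 groups: simple '{}' each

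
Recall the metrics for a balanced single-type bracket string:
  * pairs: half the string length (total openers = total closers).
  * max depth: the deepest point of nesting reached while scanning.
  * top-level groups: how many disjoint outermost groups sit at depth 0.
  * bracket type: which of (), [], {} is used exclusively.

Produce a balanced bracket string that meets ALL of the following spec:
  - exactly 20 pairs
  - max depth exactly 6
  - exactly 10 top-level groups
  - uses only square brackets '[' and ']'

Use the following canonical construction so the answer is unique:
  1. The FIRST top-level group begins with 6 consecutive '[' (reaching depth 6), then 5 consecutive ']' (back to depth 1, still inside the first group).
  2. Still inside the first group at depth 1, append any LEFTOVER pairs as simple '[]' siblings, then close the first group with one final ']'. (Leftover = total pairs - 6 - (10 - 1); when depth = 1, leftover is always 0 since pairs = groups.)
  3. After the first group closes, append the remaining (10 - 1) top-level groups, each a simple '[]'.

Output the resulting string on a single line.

Spec: pairs=20 depth=6 groups=10
Leftover pairs = 20 - 6 - (10-1) = 5
First group: deep chain of depth 6 + 5 sibling pairs
Remaining 9 groups: simple '[]' each

Answer: [[[[[[]]]]][][][][][]][][][][][][][][][]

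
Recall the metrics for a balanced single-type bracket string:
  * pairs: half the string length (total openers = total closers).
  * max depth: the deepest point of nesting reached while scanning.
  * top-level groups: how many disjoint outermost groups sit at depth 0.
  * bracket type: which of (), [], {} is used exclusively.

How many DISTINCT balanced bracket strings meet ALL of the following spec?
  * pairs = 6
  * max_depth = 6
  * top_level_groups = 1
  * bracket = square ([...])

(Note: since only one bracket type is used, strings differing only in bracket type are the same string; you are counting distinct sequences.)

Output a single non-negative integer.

Answer: 1

Derivation:
Spec: pairs=6 depth=6 groups=1
Count(depth <= 6) = 42
Count(depth <= 5) = 41
Count(depth == 6) = 42 - 41 = 1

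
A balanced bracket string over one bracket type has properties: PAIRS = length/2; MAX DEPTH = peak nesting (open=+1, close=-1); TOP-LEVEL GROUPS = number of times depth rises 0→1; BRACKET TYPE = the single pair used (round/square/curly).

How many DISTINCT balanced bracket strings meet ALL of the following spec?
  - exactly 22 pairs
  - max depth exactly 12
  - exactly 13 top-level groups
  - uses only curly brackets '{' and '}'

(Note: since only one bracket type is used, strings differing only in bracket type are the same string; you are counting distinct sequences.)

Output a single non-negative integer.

Spec: pairs=22 depth=12 groups=13
Count(depth <= 12) = 8454225
Count(depth <= 11) = 8454225
Count(depth == 12) = 8454225 - 8454225 = 0

Answer: 0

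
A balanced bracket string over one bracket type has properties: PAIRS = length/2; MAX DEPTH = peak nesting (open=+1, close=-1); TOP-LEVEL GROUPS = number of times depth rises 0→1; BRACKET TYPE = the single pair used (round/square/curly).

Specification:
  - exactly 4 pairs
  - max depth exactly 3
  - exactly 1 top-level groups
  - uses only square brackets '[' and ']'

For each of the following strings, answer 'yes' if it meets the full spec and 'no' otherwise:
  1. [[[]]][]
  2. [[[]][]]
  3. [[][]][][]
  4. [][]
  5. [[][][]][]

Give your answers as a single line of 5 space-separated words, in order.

Answer: no yes no no no

Derivation:
String 1 '[[[]]][]': depth seq [1 2 3 2 1 0 1 0]
  -> pairs=4 depth=3 groups=2 -> no
String 2 '[[[]][]]': depth seq [1 2 3 2 1 2 1 0]
  -> pairs=4 depth=3 groups=1 -> yes
String 3 '[[][]][][]': depth seq [1 2 1 2 1 0 1 0 1 0]
  -> pairs=5 depth=2 groups=3 -> no
String 4 '[][]': depth seq [1 0 1 0]
  -> pairs=2 depth=1 groups=2 -> no
String 5 '[[][][]][]': depth seq [1 2 1 2 1 2 1 0 1 0]
  -> pairs=5 depth=2 groups=2 -> no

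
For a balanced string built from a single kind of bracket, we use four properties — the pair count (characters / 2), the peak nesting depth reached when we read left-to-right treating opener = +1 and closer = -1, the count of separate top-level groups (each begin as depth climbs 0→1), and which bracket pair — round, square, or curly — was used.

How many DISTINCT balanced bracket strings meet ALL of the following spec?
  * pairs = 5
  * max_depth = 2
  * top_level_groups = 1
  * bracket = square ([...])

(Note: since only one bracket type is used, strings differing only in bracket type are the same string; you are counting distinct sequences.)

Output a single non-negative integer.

Answer: 1

Derivation:
Spec: pairs=5 depth=2 groups=1
Count(depth <= 2) = 1
Count(depth <= 1) = 0
Count(depth == 2) = 1 - 0 = 1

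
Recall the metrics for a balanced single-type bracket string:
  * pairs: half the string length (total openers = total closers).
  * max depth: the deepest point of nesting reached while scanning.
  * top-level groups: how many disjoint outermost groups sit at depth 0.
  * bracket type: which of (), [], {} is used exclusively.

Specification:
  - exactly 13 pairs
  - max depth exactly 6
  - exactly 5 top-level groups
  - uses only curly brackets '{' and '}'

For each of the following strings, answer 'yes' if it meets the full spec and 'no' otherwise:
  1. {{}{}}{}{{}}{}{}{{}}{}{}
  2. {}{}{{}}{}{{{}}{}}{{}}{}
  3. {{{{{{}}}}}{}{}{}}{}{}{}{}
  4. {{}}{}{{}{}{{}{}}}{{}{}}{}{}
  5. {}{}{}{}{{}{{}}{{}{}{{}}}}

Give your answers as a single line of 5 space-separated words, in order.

Answer: no no yes no no

Derivation:
String 1 '{{}{}}{}{{}}{}{}{{}}{}{}': depth seq [1 2 1 2 1 0 1 0 1 2 1 0 1 0 1 0 1 2 1 0 1 0 1 0]
  -> pairs=12 depth=2 groups=8 -> no
String 2 '{}{}{{}}{}{{{}}{}}{{}}{}': depth seq [1 0 1 0 1 2 1 0 1 0 1 2 3 2 1 2 1 0 1 2 1 0 1 0]
  -> pairs=12 depth=3 groups=7 -> no
String 3 '{{{{{{}}}}}{}{}{}}{}{}{}{}': depth seq [1 2 3 4 5 6 5 4 3 2 1 2 1 2 1 2 1 0 1 0 1 0 1 0 1 0]
  -> pairs=13 depth=6 groups=5 -> yes
String 4 '{{}}{}{{}{}{{}{}}}{{}{}}{}{}': depth seq [1 2 1 0 1 0 1 2 1 2 1 2 3 2 3 2 1 0 1 2 1 2 1 0 1 0 1 0]
  -> pairs=14 depth=3 groups=6 -> no
String 5 '{}{}{}{}{{}{{}}{{}{}{{}}}}': depth seq [1 0 1 0 1 0 1 0 1 2 1 2 3 2 1 2 3 2 3 2 3 4 3 2 1 0]
  -> pairs=13 depth=4 groups=5 -> no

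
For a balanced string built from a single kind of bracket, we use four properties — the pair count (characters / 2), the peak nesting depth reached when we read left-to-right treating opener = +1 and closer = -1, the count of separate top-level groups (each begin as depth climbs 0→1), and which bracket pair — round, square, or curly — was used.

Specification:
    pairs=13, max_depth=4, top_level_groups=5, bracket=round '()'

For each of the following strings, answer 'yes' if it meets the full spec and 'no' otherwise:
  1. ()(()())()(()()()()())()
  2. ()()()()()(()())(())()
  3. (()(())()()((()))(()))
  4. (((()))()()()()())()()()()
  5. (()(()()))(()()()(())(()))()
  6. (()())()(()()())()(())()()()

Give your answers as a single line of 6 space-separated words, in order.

Answer: no no no yes no no

Derivation:
String 1 '()(()())()(()()()()())()': depth seq [1 0 1 2 1 2 1 0 1 0 1 2 1 2 1 2 1 2 1 2 1 0 1 0]
  -> pairs=12 depth=2 groups=5 -> no
String 2 '()()()()()(()())(())()': depth seq [1 0 1 0 1 0 1 0 1 0 1 2 1 2 1 0 1 2 1 0 1 0]
  -> pairs=11 depth=2 groups=8 -> no
String 3 '(()(())()()((()))(()))': depth seq [1 2 1 2 3 2 1 2 1 2 1 2 3 4 3 2 1 2 3 2 1 0]
  -> pairs=11 depth=4 groups=1 -> no
String 4 '(((()))()()()()())()()()()': depth seq [1 2 3 4 3 2 1 2 1 2 1 2 1 2 1 2 1 0 1 0 1 0 1 0 1 0]
  -> pairs=13 depth=4 groups=5 -> yes
String 5 '(()(()()))(()()()(())(()))()': depth seq [1 2 1 2 3 2 3 2 1 0 1 2 1 2 1 2 1 2 3 2 1 2 3 2 1 0 1 0]
  -> pairs=14 depth=3 groups=3 -> no
String 6 '(()())()(()()())()(())()()()': depth seq [1 2 1 2 1 0 1 0 1 2 1 2 1 2 1 0 1 0 1 2 1 0 1 0 1 0 1 0]
  -> pairs=14 depth=2 groups=8 -> no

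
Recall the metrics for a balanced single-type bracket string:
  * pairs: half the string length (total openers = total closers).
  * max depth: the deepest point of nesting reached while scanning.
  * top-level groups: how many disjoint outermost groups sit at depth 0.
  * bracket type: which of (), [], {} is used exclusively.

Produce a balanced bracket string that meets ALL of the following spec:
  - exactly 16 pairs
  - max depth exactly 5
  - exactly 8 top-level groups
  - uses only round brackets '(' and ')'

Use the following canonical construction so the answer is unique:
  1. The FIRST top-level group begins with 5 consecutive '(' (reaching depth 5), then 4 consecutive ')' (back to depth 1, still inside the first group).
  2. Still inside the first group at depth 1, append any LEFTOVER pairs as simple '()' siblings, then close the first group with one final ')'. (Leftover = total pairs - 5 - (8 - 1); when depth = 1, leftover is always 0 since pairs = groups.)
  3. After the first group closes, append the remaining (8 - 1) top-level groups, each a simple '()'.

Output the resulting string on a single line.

Spec: pairs=16 depth=5 groups=8
Leftover pairs = 16 - 5 - (8-1) = 4
First group: deep chain of depth 5 + 4 sibling pairs
Remaining 7 groups: simple '()' each

Answer: ((((())))()()()())()()()()()()()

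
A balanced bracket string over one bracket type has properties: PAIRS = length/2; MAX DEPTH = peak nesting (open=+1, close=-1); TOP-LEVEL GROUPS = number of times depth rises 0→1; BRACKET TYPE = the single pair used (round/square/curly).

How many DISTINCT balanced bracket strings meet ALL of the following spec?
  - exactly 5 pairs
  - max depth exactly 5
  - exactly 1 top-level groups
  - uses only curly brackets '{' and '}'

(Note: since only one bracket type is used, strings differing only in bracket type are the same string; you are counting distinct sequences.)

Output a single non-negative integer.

Answer: 1

Derivation:
Spec: pairs=5 depth=5 groups=1
Count(depth <= 5) = 14
Count(depth <= 4) = 13
Count(depth == 5) = 14 - 13 = 1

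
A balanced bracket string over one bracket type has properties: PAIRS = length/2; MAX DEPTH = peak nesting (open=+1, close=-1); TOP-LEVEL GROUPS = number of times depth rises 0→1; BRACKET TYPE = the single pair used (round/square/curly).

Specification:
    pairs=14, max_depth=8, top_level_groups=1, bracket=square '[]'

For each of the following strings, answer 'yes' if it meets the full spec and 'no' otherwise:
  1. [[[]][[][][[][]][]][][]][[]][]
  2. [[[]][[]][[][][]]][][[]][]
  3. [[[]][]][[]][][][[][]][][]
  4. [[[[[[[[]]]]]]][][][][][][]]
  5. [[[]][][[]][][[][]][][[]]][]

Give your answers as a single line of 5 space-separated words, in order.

String 1 '[[[]][[][][[][]][]][][]][[]][]': depth seq [1 2 3 2 1 2 3 2 3 2 3 4 3 4 3 2 3 2 1 2 1 2 1 0 1 2 1 0 1 0]
  -> pairs=15 depth=4 groups=3 -> no
String 2 '[[[]][[]][[][][]]][][[]][]': depth seq [1 2 3 2 1 2 3 2 1 2 3 2 3 2 3 2 1 0 1 0 1 2 1 0 1 0]
  -> pairs=13 depth=3 groups=4 -> no
String 3 '[[[]][]][[]][][][[][]][][]': depth seq [1 2 3 2 1 2 1 0 1 2 1 0 1 0 1 0 1 2 1 2 1 0 1 0 1 0]
  -> pairs=13 depth=3 groups=7 -> no
String 4 '[[[[[[[[]]]]]]][][][][][][]]': depth seq [1 2 3 4 5 6 7 8 7 6 5 4 3 2 1 2 1 2 1 2 1 2 1 2 1 2 1 0]
  -> pairs=14 depth=8 groups=1 -> yes
String 5 '[[[]][][[]][][[][]][][[]]][]': depth seq [1 2 3 2 1 2 1 2 3 2 1 2 1 2 3 2 3 2 1 2 1 2 3 2 1 0 1 0]
  -> pairs=14 depth=3 groups=2 -> no

Answer: no no no yes no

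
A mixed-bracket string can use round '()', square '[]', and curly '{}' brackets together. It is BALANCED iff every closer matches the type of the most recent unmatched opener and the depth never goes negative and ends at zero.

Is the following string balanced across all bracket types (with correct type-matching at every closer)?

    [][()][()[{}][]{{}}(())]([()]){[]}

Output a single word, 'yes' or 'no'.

Answer: yes

Derivation:
pos 0: push '['; stack = [
pos 1: ']' matches '['; pop; stack = (empty)
pos 2: push '['; stack = [
pos 3: push '('; stack = [(
pos 4: ')' matches '('; pop; stack = [
pos 5: ']' matches '['; pop; stack = (empty)
pos 6: push '['; stack = [
pos 7: push '('; stack = [(
pos 8: ')' matches '('; pop; stack = [
pos 9: push '['; stack = [[
pos 10: push '{'; stack = [[{
pos 11: '}' matches '{'; pop; stack = [[
pos 12: ']' matches '['; pop; stack = [
pos 13: push '['; stack = [[
pos 14: ']' matches '['; pop; stack = [
pos 15: push '{'; stack = [{
pos 16: push '{'; stack = [{{
pos 17: '}' matches '{'; pop; stack = [{
pos 18: '}' matches '{'; pop; stack = [
pos 19: push '('; stack = [(
pos 20: push '('; stack = [((
pos 21: ')' matches '('; pop; stack = [(
pos 22: ')' matches '('; pop; stack = [
pos 23: ']' matches '['; pop; stack = (empty)
pos 24: push '('; stack = (
pos 25: push '['; stack = ([
pos 26: push '('; stack = ([(
pos 27: ')' matches '('; pop; stack = ([
pos 28: ']' matches '['; pop; stack = (
pos 29: ')' matches '('; pop; stack = (empty)
pos 30: push '{'; stack = {
pos 31: push '['; stack = {[
pos 32: ']' matches '['; pop; stack = {
pos 33: '}' matches '{'; pop; stack = (empty)
end: stack empty → VALID
Verdict: properly nested → yes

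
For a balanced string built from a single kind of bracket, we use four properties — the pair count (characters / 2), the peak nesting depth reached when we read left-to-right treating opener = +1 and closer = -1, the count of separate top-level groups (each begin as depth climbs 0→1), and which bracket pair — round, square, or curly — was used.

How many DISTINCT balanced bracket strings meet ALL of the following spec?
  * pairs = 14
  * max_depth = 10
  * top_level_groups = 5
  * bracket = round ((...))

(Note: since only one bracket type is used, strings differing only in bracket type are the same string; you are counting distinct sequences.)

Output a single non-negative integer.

Spec: pairs=14 depth=10 groups=5
Count(depth <= 10) = 177650
Count(depth <= 9) = 177645
Count(depth == 10) = 177650 - 177645 = 5

Answer: 5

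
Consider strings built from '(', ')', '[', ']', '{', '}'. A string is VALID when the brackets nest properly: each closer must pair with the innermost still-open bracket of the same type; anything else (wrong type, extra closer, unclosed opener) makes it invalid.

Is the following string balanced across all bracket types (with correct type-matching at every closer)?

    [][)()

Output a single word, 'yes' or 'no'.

Answer: no

Derivation:
pos 0: push '['; stack = [
pos 1: ']' matches '['; pop; stack = (empty)
pos 2: push '['; stack = [
pos 3: saw closer ')' but top of stack is '[' (expected ']') → INVALID
Verdict: type mismatch at position 3: ')' closes '[' → no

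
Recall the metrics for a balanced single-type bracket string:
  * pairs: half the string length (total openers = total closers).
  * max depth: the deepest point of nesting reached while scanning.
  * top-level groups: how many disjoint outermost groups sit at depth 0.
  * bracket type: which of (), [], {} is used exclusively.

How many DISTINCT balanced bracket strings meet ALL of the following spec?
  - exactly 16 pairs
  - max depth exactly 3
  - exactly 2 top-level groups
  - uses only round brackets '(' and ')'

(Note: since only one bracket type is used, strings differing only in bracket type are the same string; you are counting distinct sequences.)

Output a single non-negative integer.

Spec: pairs=16 depth=3 groups=2
Count(depth <= 3) = 69632
Count(depth <= 2) = 15
Count(depth == 3) = 69632 - 15 = 69617

Answer: 69617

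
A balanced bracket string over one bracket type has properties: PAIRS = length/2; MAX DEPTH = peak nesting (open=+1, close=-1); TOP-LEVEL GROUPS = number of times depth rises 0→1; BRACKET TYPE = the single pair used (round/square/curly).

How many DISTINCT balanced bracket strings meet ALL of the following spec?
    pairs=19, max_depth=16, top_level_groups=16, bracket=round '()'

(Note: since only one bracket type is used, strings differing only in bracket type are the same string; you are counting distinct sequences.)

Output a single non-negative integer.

Spec: pairs=19 depth=16 groups=16
Count(depth <= 16) = 1120
Count(depth <= 15) = 1120
Count(depth == 16) = 1120 - 1120 = 0

Answer: 0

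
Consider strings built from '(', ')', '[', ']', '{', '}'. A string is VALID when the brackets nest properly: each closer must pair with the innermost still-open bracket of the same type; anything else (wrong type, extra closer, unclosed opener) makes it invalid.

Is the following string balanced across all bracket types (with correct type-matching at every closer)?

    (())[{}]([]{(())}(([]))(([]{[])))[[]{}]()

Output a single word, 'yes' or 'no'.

pos 0: push '('; stack = (
pos 1: push '('; stack = ((
pos 2: ')' matches '('; pop; stack = (
pos 3: ')' matches '('; pop; stack = (empty)
pos 4: push '['; stack = [
pos 5: push '{'; stack = [{
pos 6: '}' matches '{'; pop; stack = [
pos 7: ']' matches '['; pop; stack = (empty)
pos 8: push '('; stack = (
pos 9: push '['; stack = ([
pos 10: ']' matches '['; pop; stack = (
pos 11: push '{'; stack = ({
pos 12: push '('; stack = ({(
pos 13: push '('; stack = ({((
pos 14: ')' matches '('; pop; stack = ({(
pos 15: ')' matches '('; pop; stack = ({
pos 16: '}' matches '{'; pop; stack = (
pos 17: push '('; stack = ((
pos 18: push '('; stack = (((
pos 19: push '['; stack = ((([
pos 20: ']' matches '['; pop; stack = (((
pos 21: ')' matches '('; pop; stack = ((
pos 22: ')' matches '('; pop; stack = (
pos 23: push '('; stack = ((
pos 24: push '('; stack = (((
pos 25: push '['; stack = ((([
pos 26: ']' matches '['; pop; stack = (((
pos 27: push '{'; stack = ((({
pos 28: push '['; stack = ((({[
pos 29: ']' matches '['; pop; stack = ((({
pos 30: saw closer ')' but top of stack is '{' (expected '}') → INVALID
Verdict: type mismatch at position 30: ')' closes '{' → no

Answer: no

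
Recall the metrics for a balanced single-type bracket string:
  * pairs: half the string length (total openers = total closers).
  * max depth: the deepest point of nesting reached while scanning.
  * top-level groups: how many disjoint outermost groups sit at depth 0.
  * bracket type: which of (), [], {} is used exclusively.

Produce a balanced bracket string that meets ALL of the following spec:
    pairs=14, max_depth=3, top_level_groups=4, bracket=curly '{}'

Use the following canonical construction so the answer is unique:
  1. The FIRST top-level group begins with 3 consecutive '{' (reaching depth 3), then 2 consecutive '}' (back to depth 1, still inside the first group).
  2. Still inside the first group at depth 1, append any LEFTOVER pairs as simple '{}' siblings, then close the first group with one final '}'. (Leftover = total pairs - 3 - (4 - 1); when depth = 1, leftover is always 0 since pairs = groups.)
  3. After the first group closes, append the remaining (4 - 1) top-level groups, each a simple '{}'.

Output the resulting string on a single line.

Answer: {{{}}{}{}{}{}{}{}{}{}}{}{}{}

Derivation:
Spec: pairs=14 depth=3 groups=4
Leftover pairs = 14 - 3 - (4-1) = 8
First group: deep chain of depth 3 + 8 sibling pairs
Remaining 3 groups: simple '{}' each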